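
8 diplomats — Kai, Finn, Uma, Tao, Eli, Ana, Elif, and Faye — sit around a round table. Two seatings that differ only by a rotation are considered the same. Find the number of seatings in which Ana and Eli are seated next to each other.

Treat {Ana, Eli} as one unit (2 internal orders) and seat the resulting 7 units around the table: (6)! circular arrangements.
So 2 × (6)! = 2 × 720 = 1440.

1440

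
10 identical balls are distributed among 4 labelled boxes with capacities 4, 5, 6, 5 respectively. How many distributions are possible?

140

Ignoring the caps, the number of non-negative solutions to x_1+…+x_4 = 10 is C(13,3) = 286.
Subtract solutions that violate a single cap (substitute x_i' = x_i − (cap_i+1)): x_1 ≥ 5 gives C(8,3) = 56; x_2 ≥ 6 gives C(7,3) = 35; x_3 ≥ 7 gives C(6,3) = 20; x_4 ≥ 6 gives C(7,3) = 35. Together 146.
No two caps can be exceeded simultaneously, so the pair terms are all 0.
By inclusion–exclusion the count is 286 − 146 + 0 = 140.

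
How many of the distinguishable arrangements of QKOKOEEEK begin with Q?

Fix Q in the first position and arrange the remaining 8 letters.
Those 8 letters have E appearing 3 times, K appearing 3 times, and O appearing twice, giving (8)!/(3!·3!·2!) = 560.

560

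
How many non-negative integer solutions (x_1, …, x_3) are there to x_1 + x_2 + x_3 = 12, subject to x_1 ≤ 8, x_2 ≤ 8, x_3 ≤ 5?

Ignoring the caps, the number of non-negative solutions to x_1+…+x_3 = 12 is C(14,2) = 91.
Subtract solutions that violate a single cap (substitute x_i' = x_i − (cap_i+1)): x_1 ≥ 9 gives C(5,2) = 10; x_2 ≥ 9 gives C(5,2) = 10; x_3 ≥ 6 gives C(8,2) = 28. Together 48.
No two caps can be exceeded simultaneously, so the pair terms are all 0.
By inclusion–exclusion the count is 91 − 48 + 0 = 43.

43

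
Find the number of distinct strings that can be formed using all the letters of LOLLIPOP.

LOLLIPOP has 8 letters with L appearing 3 times, O appearing twice, and P appearing twice.
Dividing 8! = 40320 by 3!·2!·2! = 24 for the repeated letters gives 1680.

1680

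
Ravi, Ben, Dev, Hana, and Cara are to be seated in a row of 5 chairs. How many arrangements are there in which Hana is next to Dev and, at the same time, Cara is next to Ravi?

Treat {Hana,Dev} as one block (2 orders) and {Cara,Ravi} as another (2 orders).
That leaves 3 units to arrange: 2 × 2 × 3! = 4 × 6 = 24.

24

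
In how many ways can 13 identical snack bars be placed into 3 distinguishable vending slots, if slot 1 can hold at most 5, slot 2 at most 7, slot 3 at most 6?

21

Without the upper bounds there are C(15,2) = 105 ways to split 13 among 3 vending slots.
Subtract solutions that violate a single cap (substitute x_i' = x_i − (cap_i+1)): x_1 ≥ 6 gives C(9,2) = 36; x_2 ≥ 8 gives C(7,2) = 21; x_3 ≥ 7 gives C(8,2) = 28. Together 85.
Add back pairs where two caps are both exceeded: 0 + 1 + 0 = 1.
By inclusion–exclusion the count is 105 − 85 + 1 = 21.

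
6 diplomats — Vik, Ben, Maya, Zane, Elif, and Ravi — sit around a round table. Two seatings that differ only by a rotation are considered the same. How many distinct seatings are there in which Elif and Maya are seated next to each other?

48

Treat {Elif, Maya} as one unit (2 internal orders) and seat the resulting 5 units around the table: (4)! circular arrangements.
So 2 × (4)! = 2 × 24 = 48.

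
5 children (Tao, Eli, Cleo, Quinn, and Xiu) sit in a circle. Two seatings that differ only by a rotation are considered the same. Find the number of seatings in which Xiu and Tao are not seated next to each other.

12

All circular seatings of 5 people number (4)! = 24.
Those with Xiu next to Tao: fuse the pair into one unit and seat 4 units around a circle — 2·(3)! = 12.
Subtracting, 24 − 12 = 12.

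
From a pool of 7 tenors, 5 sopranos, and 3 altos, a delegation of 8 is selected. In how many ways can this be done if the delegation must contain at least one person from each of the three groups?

5894

Unrestricted: C(15,8) = 6435 ways to pick any 8 of the 15.
Selections missing a whole group: no tenors → C(8,8) = 1; no sopranos → C(10,8) = 45; no altos → C(12,8) = 495.
Add back selections omitting two groups (i.e. drawn from a single group): C(7,8) + C(5,8) + C(3,8) = 0.
By inclusion–exclusion: 6435 − 541 + 0 = 5894.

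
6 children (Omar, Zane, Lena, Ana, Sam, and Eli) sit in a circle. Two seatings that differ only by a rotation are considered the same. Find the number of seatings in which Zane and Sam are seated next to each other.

Glue Zane and Sam into a block (2 internal orders). Seating 5 units around a circle gives (4)! arrangements.
So 2 × (4)! = 2 × 24 = 48.

48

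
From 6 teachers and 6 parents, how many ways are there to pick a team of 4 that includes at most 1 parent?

Split by how many parents are chosen (0 through 1).
Sum: C(6,0)·C(6,4) + C(6,1)·C(6,3) = 15 + 120 = 135.

135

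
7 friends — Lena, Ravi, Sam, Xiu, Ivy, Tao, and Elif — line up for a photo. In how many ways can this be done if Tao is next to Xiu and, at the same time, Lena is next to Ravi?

Treat {Tao,Xiu} as one block (2 orders) and {Lena,Ravi} as another (2 orders).
That leaves 5 units to arrange: 2 × 2 × 5! = 4 × 120 = 480.

480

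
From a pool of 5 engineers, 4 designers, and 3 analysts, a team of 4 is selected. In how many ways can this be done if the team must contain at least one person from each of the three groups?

Unrestricted: C(12,4) = 495 ways to pick any 4 of the 12.
Selections missing a whole group: no engineers → C(7,4) = 35; no designers → C(8,4) = 70; no analysts → C(9,4) = 126.
Add back selections omitting two groups (i.e. drawn from a single group): C(5,4) + C(4,4) + C(3,4) = 6.
By inclusion–exclusion: 495 − 231 + 6 = 270.

270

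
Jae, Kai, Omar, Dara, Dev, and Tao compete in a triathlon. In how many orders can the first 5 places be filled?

There are 6 choices for 1st place, 5 for 2nd, and so on down to 2 for position 5.
That gives 6 × 5 × 4 × 3 × 2 = 720.

720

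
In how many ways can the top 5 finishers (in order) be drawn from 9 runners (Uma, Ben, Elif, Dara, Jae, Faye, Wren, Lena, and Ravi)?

There are 9 choices for 1st place, 8 for 2nd, and so on down to 5 for position 5.
That gives 9 × 8 × 7 × 6 × 5 = 15120.

15120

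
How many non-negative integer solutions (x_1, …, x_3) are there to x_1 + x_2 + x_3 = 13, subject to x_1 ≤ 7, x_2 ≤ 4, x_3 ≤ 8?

Without the upper bounds there are C(15,2) = 105 ways to split 13 among 3 variables.
Subtract solutions that violate a single cap (substitute x_i' = x_i − (cap_i+1)): x_1 ≥ 8 gives C(7,2) = 21; x_2 ≥ 5 gives C(10,2) = 45; x_3 ≥ 9 gives C(6,2) = 15. Together 81.
Add back pairs where two caps are both exceeded: 1 + 0 + 0 = 1.
By inclusion–exclusion the count is 105 − 81 + 1 = 25.

25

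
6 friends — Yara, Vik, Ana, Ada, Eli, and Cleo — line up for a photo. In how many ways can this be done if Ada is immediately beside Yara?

Place the 4 others and the Ada-Yara pair as 5 objects in a line; the pair has 2 internal arrangements.
So the count is 2·(5)! = 240.

240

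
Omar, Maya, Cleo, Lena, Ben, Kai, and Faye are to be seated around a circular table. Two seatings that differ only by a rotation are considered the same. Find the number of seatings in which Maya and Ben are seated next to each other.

240

Treat {Maya, Ben} as one unit (2 internal orders) and seat the resulting 6 units around the table: (5)! circular arrangements.
So 2 × (5)! = 2 × 120 = 240.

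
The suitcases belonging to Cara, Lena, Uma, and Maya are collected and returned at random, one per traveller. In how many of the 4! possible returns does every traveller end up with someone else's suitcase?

9

Let Aᵢ be the assignments in which traveller i gets their own suitcase. We want the size of the complement of A₁∪…∪A_4.
By inclusion–exclusion this is Σ_{j=0}^{4} (−1)^j C(4,j)·(4−j)!.
Computing: 24 − 24 + 12 − 4 + 1 = 9.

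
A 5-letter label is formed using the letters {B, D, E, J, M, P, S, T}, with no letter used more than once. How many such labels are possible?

This is a permutation of 5 out of 8: P(8,5) = 8!/3!.
8 × 7 × 6 × 5 × 4 = 6720.

6720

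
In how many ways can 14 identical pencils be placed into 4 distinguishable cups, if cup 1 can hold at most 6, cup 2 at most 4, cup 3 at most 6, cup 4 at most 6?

By stars and bars, unrestricted non-negative solutions to x_1+…+x_4 = 14 number C(14+3,3) = 680.
Subtract solutions that violate a single cap (substitute x_i' = x_i − (cap_i+1)): x_1 ≥ 7 gives C(10,3) = 120; x_2 ≥ 5 gives C(12,3) = 220; x_3 ≥ 7 gives C(10,3) = 120; x_4 ≥ 7 gives C(10,3) = 120. Together 580.
Add back pairs where two caps are both exceeded: 10 + 1 + 1 + 10 + 10 + 1 = 33.
By inclusion–exclusion the count is 680 − 580 + 33 = 133.

133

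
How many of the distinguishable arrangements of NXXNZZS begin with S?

Fix S in the first position and arrange the remaining 6 letters.
Those 6 letters have N appearing twice, X appearing twice, and Z appearing twice, giving (6)!/(2!·2!·2!) = 90.

90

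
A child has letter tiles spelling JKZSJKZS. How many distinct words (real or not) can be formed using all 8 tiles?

Letter multiplicities in JKZSJKZS: J×2, K×2, S×2, Z×2.
The number of distinct arrangements is 8!/(2!·2!·2!·2!) = 40320/16 = 2520.

2520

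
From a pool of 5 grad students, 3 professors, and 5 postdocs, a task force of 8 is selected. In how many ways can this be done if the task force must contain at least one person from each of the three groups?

1240

With no constraint there are C(13,8) = 1287 possible selections.
Subtract selections that omit an entire group: no grad students → C(8,8) = 1; no professors → C(10,8) = 45; no postdocs → C(8,8) = 1.
Add back selections omitting two groups (i.e. drawn from a single group): C(5,8) + C(3,8) + C(5,8) = 0.
By inclusion–exclusion: 1287 − 47 + 0 = 1240.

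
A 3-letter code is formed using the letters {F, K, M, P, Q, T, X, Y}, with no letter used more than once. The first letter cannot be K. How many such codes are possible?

The first letter has 8−1 = 7 choices (anything except K).
The remaining 2 letters are filled from the other 7 symbols without repetition: 7 × 6 = 42.
Total: 7 × 42 = 294.

294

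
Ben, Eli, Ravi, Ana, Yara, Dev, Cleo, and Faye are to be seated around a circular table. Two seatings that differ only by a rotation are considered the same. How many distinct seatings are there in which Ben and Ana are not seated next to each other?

3600

Without the restriction there are (7)! = 5040 seatings.
Those with Ben next to Ana: fuse the pair into one unit and seat 7 units around a circle — 2·(6)! = 1440.
Subtracting, 5040 − 1440 = 3600.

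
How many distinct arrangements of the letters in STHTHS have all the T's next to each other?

30

Treat the 2 copies of T as a single block. The multiset to arrange is then {TT, H, H, S, S}, 5 items in all.
That gives (5)!/(2!·2!) = 30 arrangements.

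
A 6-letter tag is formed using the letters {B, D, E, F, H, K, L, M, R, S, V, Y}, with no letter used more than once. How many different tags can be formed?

665280

This is a permutation of 6 out of 12: P(12,6) = 12!/6!.
That product is 12 × 11 × 10 × 9 × 8 × 7 = 665280.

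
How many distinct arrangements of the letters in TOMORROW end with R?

840

With the last slot taken by R, it remains to arrange the other 7 letters (TOMOROW).
Those 7 letters have O appearing 3 times, giving (7)!/(3!) = 840.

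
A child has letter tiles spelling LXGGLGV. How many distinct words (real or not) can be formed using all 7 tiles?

420

Letter multiplicities in LXGGLGV: G×3, L×2, V×1, X×1.
Dividing 7! = 5040 by 3!·2! = 12 for the repeated letters gives 420.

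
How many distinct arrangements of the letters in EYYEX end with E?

Fix E in the last position and arrange the remaining 4 letters.
Those 4 letters have Y appearing twice, giving (4)!/(2!) = 12.

12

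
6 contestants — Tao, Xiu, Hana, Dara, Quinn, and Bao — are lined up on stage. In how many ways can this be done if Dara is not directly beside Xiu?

480

Of the 6! = 720 arrangements, those with Dara and Xiu adjacent number 2 × 5! = 240 (treat the pair as a block with 2 internal orders).
Complementary counting: 720 − 240 = 480.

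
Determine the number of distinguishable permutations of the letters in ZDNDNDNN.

280

ZDNDNDNN has 8 letters with D appearing 3 times and N appearing 4 times.
So there are 8! / (4!·3!) = 280 distinguishable arrangements.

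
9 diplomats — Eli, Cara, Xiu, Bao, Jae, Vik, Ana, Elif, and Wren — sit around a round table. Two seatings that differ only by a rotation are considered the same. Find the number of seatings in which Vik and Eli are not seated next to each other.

30240

Without the restriction there are (8)! = 40320 seatings.
Those with Vik next to Eli: fuse the pair into one unit and seat 8 units around a circle — 2·(7)! = 10080.
Subtracting, 40320 − 10080 = 30240.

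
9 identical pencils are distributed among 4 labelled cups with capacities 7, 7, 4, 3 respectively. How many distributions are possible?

By stars and bars, unrestricted non-negative solutions to x_1+…+x_4 = 9 number C(9+3,3) = 220.
Subtract solutions that violate a single cap (substitute x_i' = x_i − (cap_i+1)): x_1 ≥ 8 gives C(4,3) = 4; x_2 ≥ 8 gives C(4,3) = 4; x_3 ≥ 5 gives C(7,3) = 35; x_4 ≥ 4 gives C(8,3) = 56. Together 99.
Add back pairs where two caps are both exceeded: 0 + 0 + 0 + 0 + 0 + 1 = 1.
By inclusion–exclusion the count is 220 − 99 + 1 = 122.

122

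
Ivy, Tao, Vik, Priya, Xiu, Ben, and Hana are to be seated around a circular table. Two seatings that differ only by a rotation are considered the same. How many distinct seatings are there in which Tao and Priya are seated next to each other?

Treat {Tao, Priya} as one unit (2 internal orders) and seat the resulting 6 units around the table: (5)! circular arrangements.
So 2 × (5)! = 2 × 120 = 240.

240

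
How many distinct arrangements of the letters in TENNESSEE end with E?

Fix E in the last position and arrange the remaining 8 letters.
Those 8 letters have E appearing 3 times, N appearing twice, and S appearing twice, giving (8)!/(3!·2!·2!) = 1680.

1680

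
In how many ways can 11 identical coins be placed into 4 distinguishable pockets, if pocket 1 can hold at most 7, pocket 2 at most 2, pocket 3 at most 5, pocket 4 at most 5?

Ignoring the caps, the number of non-negative solutions to x_1+…+x_4 = 11 is C(14,3) = 364.
Subtract solutions that violate a single cap (substitute x_i' = x_i − (cap_i+1)): x_1 ≥ 8 gives C(6,3) = 20; x_2 ≥ 3 gives C(11,3) = 165; x_3 ≥ 6 gives C(8,3) = 56; x_4 ≥ 6 gives C(8,3) = 56. Together 297.
Add back pairs where two caps are both exceeded: 1 + 0 + 0 + 10 + 10 + 0 = 21.
By inclusion–exclusion the count is 364 − 297 + 21 = 88.

88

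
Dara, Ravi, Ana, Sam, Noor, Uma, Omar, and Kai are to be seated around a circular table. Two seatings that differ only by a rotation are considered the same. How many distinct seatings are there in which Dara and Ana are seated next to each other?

1440

Treat {Dara, Ana} as one unit (2 internal orders) and seat the resulting 7 units around the table: (6)! circular arrangements.
So 2 × (6)! = 2 × 720 = 1440.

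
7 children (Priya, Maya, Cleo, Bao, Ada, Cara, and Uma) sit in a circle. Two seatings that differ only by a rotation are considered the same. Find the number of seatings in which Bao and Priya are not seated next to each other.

Without the restriction there are (6)! = 720 seatings.
Those with Bao next to Priya: fuse the pair into one unit and seat 6 units around a circle — 2·(5)! = 240.
Subtracting, 720 − 240 = 480.

480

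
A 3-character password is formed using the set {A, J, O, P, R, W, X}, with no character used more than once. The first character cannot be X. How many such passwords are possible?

180

The first character has 7−1 = 6 choices (anything except X).
The remaining 2 characters are filled from the other 6 symbols without repetition: 6 × 5 = 30.
Total: 6 × 30 = 180.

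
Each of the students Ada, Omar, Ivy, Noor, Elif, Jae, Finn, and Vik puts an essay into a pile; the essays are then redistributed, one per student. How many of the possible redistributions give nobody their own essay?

Count assignments avoiding every fixed point. For any j of the 8 students fixed to their own essay, the other 8−j can be arranged in (8−j)! ways.
By inclusion–exclusion this is Σ_{j=0}^{8} (−1)^j C(8,j)·(8−j)!.
Computing: 40320 − 40320 + 20160 − 6720 + 1680 − 336 + 56 − 8 + 1 = 14833.

14833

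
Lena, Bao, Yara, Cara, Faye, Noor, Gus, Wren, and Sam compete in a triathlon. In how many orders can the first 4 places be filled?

3024

There are 9 choices for 1st place, 8 for 2nd, and so on down to 6 for position 4.
That gives 9 × 8 × 7 × 6 = 3024.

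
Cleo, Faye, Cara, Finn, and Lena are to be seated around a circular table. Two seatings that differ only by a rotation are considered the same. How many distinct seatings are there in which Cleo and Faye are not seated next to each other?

Without the restriction there are (4)! = 24 seatings.
Seatings with Cleo beside Faye: treat them as a block with 2 internal orders, giving 2 × (3)! = 12.
Subtracting, 24 − 12 = 12.

12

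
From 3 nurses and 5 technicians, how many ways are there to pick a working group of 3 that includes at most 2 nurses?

Split by how many nurses are chosen (0 through 2).
Sum: C(3,0)·C(5,3) + C(3,1)·C(5,2) + C(3,2)·C(5,1) = 10 + 30 + 15 = 55.

55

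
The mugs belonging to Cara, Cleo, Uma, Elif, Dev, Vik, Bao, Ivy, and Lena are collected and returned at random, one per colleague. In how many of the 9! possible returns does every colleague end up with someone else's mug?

133496

Let Aᵢ be the assignments in which colleague i gets their own mug. We want the size of the complement of A₁∪…∪A_9.
By inclusion–exclusion this is Σ_{j=0}^{9} (−1)^j C(9,j)·(9−j)!.
Computing: 362880 − 362880 + 181440 − 60480 + 15120 − 3024 + 504 − 72 + 9 − 1 = 133496.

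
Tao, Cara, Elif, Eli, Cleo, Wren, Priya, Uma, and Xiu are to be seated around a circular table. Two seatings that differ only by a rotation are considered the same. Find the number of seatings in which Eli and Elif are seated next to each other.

Treat {Eli, Elif} as one unit (2 internal orders) and seat the resulting 8 units around the table: (7)! circular arrangements.
So 2 × (7)! = 2 × 5040 = 10080.

10080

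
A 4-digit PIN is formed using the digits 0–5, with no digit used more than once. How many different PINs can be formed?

360

With no repetition, fill the 4 digits in order: 6 choices, then 5, down to 3.
6 × 5 × 4 × 3 = 360.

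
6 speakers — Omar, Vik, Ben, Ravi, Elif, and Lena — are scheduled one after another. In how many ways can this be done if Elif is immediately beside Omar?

240

Treat {Elif, Omar} as a single unit. There are 5 units to order, and the pair itself can be ordered 2 ways.
That gives 2 × 5! = 2 × 120 = 240.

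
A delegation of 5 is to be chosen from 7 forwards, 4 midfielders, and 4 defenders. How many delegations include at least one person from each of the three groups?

2044

Total 5-person selections from all 15: C(15,5) = 3003.
Selections missing a whole group: no forwards → C(8,5) = 56; no midfielders → C(11,5) = 462; no defenders → C(11,5) = 462.
Add back selections omitting two groups (i.e. drawn from a single group): C(7,5) + C(4,5) + C(4,5) = 21.
By inclusion–exclusion: 3003 − 980 + 21 = 2044.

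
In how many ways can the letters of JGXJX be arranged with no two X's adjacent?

Total arrangements of JGXJX: 5!/(2!·2!) = 30.
Arrangements with the X's together: treat XX as one letter, giving (4)!/(2!) = 12.
Subtracting, 30 − 12 = 18 arrangements keep the X's apart.

18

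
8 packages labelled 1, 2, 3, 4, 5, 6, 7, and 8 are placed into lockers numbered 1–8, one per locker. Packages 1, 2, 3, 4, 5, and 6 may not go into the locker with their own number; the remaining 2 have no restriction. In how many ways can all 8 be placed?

18806

Let Aᵢ (for 1 ≤ i ≤ 6) be the placements that put package i in its forbidden locker. Any j of these fix j positions, leaving (8−j)! ways to fill the rest, and there are C(6,j) ways to pick which j.
By inclusion–exclusion, the number of valid placements is Σ_{j=0}^{6} (−1)^j C(6,j)·(8−j)!.
Computing: 40320 − 30240 + 10800 − 2400 + 360 − 36 + 2 = 18806.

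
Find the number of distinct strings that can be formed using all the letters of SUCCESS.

Letter multiplicities in SUCCESS: C×2, E×1, S×3, U×1.
So there are 7! / (3!·2!) = 420 distinguishable arrangements.

420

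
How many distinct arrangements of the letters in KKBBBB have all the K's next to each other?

Treat the 2 copies of K as a single block. The multiset to arrange is then {KK, B, B, B, B}, 5 items in all.
That gives (5)!/(4!) = 5 arrangements.

5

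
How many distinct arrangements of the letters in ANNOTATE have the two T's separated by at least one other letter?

Total arrangements of ANNOTATE: 8!/(2!·2!·2!) = 5040.
If the two T's are adjacent, glue them into one block, leaving 7 items to arrange: (7)!/(2!·2!) = 1260 ways.
Hence 5040 − 1260 = 3780.

3780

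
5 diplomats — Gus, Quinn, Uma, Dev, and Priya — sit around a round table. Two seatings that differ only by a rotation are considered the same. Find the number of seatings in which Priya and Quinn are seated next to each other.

12

Glue Priya and Quinn into a block (2 internal orders). Seating 4 units around a circle gives (3)! arrangements.
So 2 × (3)! = 2 × 6 = 12.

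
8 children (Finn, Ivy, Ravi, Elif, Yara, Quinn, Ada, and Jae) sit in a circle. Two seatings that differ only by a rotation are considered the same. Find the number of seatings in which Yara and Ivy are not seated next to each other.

3600

All circular seatings of 8 people number (7)! = 5040.
Those with Yara next to Ivy: fuse the pair into one unit and seat 7 units around a circle — 2·(6)! = 1440.
Subtracting, 5040 − 1440 = 3600.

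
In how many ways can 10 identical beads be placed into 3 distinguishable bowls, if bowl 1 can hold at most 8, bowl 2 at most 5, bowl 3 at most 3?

21

By stars and bars, unrestricted non-negative solutions to x_1+…+x_3 = 10 number C(10+2,2) = 66.
Subtract solutions that violate a single cap (substitute x_i' = x_i − (cap_i+1)): x_1 ≥ 9 gives C(3,2) = 3; x_2 ≥ 6 gives C(6,2) = 15; x_3 ≥ 4 gives C(8,2) = 28. Together 46.
Add back pairs where two caps are both exceeded: 0 + 0 + 1 = 1.
By inclusion–exclusion the count is 66 − 46 + 1 = 21.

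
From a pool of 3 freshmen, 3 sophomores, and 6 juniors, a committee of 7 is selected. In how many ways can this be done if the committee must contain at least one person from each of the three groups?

720

Unrestricted: C(12,7) = 792 ways to pick any 7 of the 12.
Selections missing a whole group: no freshmen → C(9,7) = 36; no sophomores → C(9,7) = 36; no juniors → C(6,7) = 0.
Add back selections omitting two groups (i.e. drawn from a single group): C(3,7) + C(3,7) + C(6,7) = 0.
By inclusion–exclusion: 792 − 72 + 0 = 720.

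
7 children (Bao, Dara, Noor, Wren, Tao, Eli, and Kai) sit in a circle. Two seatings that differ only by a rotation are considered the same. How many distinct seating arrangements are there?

Seat Bao anywhere (absorbing the rotational symmetry), then permute the other 6: (6)! = 720.

720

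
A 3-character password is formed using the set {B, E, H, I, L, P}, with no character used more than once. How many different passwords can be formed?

120

This is a permutation of 3 out of 6: P(6,3) = 6!/3!.
That product is 6 × 5 × 4 = 120.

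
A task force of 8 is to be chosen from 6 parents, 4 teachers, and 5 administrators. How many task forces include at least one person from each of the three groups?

6216

Unrestricted: C(15,8) = 6435 ways to pick any 8 of the 15.
Selections missing a whole group: no parents → C(9,8) = 9; no teachers → C(11,8) = 165; no administrators → C(10,8) = 45.
Add back selections omitting two groups (i.e. drawn from a single group): C(6,8) + C(4,8) + C(5,8) = 0.
By inclusion–exclusion: 6435 − 219 + 0 = 6216.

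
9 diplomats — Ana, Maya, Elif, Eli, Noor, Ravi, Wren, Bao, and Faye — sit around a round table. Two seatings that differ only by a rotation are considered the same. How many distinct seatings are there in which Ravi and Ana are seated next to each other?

Treat {Ravi, Ana} as one unit (2 internal orders) and seat the resulting 8 units around the table: (7)! circular arrangements.
So 2 × (7)! = 2 × 5040 = 10080.

10080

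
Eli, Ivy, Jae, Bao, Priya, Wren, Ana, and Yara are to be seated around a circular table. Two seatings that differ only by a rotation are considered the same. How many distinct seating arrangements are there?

Around a circle, 8 distinct people have 8!/8 = (7)! = 5040 rotationally distinct seatings.

5040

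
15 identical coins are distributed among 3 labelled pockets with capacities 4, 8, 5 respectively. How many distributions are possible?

Without the upper bounds there are C(17,2) = 136 ways to split 15 among 3 pockets.
Subtract solutions that violate a single cap (substitute x_i' = x_i − (cap_i+1)): x_1 ≥ 5 gives C(12,2) = 66; x_2 ≥ 9 gives C(8,2) = 28; x_3 ≥ 6 gives C(11,2) = 55. Together 149.
Add back pairs where two caps are both exceeded: 3 + 15 + 1 = 19.
By inclusion–exclusion the count is 136 − 149 + 19 = 6.

6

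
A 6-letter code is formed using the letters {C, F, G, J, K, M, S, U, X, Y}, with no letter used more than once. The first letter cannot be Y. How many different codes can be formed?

The first letter has 10−1 = 9 choices (anything except Y).
The remaining 5 letters are filled from the other 9 symbols without repetition: 9 × 8 × 7 × 6 × 5 = 15120.
Total: 9 × 15120 = 136080.

136080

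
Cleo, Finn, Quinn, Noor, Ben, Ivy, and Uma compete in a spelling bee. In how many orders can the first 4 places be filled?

There are 7 choices for 1st place, 6 for 2nd, and so on down to 4 for position 4.
That gives 7 × 6 × 5 × 4 = 840.

840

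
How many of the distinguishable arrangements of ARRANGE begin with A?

With the first slot taken by A, it remains to arrange the other 6 letters (RRANGE).
Those 6 letters have R appearing twice, giving (6)!/(2!) = 360.

360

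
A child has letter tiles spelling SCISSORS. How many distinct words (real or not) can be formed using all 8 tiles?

1680

Letter multiplicities in SCISSORS: C×1, I×1, O×1, R×1, S×4.
So there are 8! / (4!) = 1680 distinguishable arrangements.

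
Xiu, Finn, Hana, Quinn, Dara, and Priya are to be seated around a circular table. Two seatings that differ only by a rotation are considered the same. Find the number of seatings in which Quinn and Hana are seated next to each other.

48

Glue Quinn and Hana into a block (2 internal orders). Seating 5 units around a circle gives (4)! arrangements.
So 2 × (4)! = 2 × 24 = 48.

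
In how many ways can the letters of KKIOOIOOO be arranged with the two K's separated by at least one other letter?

There are 9!/(5!·2!·2!) = 756 arrangements of KKIOOIOOO in total.
Arrangements with the K's together: treat KK as one letter, giving (8)!/(5!·2!) = 168.
Hence 756 − 168 = 588.

588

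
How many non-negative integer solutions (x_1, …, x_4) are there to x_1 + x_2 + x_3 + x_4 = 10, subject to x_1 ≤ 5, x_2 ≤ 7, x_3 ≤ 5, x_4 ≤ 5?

Without the upper bounds there are C(13,3) = 286 ways to split 10 among 4 variables.
Subtract solutions that violate a single cap (substitute x_i' = x_i − (cap_i+1)): x_1 ≥ 6 gives C(7,3) = 35; x_2 ≥ 8 gives C(5,3) = 10; x_3 ≥ 6 gives C(7,3) = 35; x_4 ≥ 6 gives C(7,3) = 35. Together 115.
No two caps can be exceeded simultaneously, so the pair terms are all 0.
By inclusion–exclusion the count is 286 − 115 + 0 = 171.

171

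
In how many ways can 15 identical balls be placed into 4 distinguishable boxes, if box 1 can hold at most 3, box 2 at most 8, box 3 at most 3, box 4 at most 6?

48

By stars and bars, unrestricted non-negative solutions to x_1+…+x_4 = 15 number C(15+3,3) = 816.
Subtract solutions that violate a single cap (substitute x_i' = x_i − (cap_i+1)): x_1 ≥ 4 gives C(14,3) = 364; x_2 ≥ 9 gives C(9,3) = 84; x_3 ≥ 4 gives C(14,3) = 364; x_4 ≥ 7 gives C(11,3) = 165. Together 977.
Add back pairs where two caps are both exceeded: 10 + 120 + 35 + 10 + 0 + 35 = 210.
Subtract triples: 0 + 0 + 1 + 0 = 1.
By inclusion–exclusion the count is 816 − 977 + 210 − 1 = 48.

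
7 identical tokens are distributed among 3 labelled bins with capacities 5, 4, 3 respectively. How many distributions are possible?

17

Without the upper bounds there are C(9,2) = 36 ways to split 7 among 3 bins.
Subtract solutions that violate a single cap (substitute x_i' = x_i − (cap_i+1)): x_1 ≥ 6 gives C(3,2) = 3; x_2 ≥ 5 gives C(4,2) = 6; x_3 ≥ 4 gives C(5,2) = 10. Together 19.
No two caps can be exceeded simultaneously, so the pair terms are all 0.
By inclusion–exclusion the count is 36 − 19 + 0 = 17.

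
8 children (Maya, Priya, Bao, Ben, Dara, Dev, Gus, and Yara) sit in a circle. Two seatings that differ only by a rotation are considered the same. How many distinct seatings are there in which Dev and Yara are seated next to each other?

Glue Dev and Yara into a block (2 internal orders). Seating 7 units around a circle gives (6)! arrangements.
So 2 × (6)! = 2 × 720 = 1440.

1440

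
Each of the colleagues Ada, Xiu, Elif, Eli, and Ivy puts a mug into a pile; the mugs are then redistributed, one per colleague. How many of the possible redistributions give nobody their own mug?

Count assignments avoiding every fixed point. For any j of the 5 colleagues fixed to their own mug, the other 5−j can be arranged in (5−j)! ways.
By inclusion–exclusion this is Σ_{j=0}^{5} (−1)^j C(5,j)·(5−j)!.
Computing: 120 − 120 + 60 − 20 + 5 − 1 = 44.

44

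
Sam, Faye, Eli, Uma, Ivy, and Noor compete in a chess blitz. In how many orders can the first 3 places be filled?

120

There are 6 choices for 1st place, 5 for 2nd, and 4 for 3rd.
That gives 6 × 5 × 4 = 120.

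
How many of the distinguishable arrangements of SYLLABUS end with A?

Fix A in the last position and arrange the remaining 7 letters.
Those 7 letters have L appearing twice and S appearing twice, giving (7)!/(2!·2!) = 1260.

1260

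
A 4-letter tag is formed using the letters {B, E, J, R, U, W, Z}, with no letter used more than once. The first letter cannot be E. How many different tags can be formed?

720

The first letter has 7−1 = 6 choices (anything except E).
The remaining 3 letters are filled from the other 6 symbols without repetition: 6 × 5 × 4 = 120.
Total: 6 × 120 = 720.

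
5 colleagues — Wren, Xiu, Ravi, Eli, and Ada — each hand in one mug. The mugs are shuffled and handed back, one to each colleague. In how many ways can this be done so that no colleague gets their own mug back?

44

This is the derangement count D_5: permutations of 5 items with no fixed point.
By inclusion–exclusion this is Σ_{j=0}^{5} (−1)^j C(5,j)·(5−j)!.
Computing: 120 − 120 + 60 − 20 + 5 − 1 = 44.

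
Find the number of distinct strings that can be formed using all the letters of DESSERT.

The 7 letters of DESSERT have repeats: E appearing twice and S appearing twice.
The number of distinct arrangements is 7!/(2!·2!) = 5040/4 = 1260.

1260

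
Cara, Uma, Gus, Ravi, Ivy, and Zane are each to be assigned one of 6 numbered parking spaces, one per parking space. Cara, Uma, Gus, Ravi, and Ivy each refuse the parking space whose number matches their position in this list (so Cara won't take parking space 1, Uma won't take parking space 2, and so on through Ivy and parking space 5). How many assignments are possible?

Let Aᵢ (for 1 ≤ i ≤ 5) be the placements that put person i in their forbidden parking space. Any j of these fix j positions, leaving (6−j)! ways to fill the rest, and there are C(5,j) ways to pick which j.
By inclusion–exclusion, the number of valid placements is Σ_{j=0}^{5} (−1)^j C(5,j)·(6−j)!.
Computing: 720 − 600 + 240 − 60 + 10 − 1 = 309.

309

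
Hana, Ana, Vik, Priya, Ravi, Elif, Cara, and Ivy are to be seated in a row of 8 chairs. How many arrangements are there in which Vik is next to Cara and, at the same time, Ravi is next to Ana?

Treat {Vik,Cara} as one block (2 orders) and {Ravi,Ana} as another (2 orders).
That leaves 6 units to arrange: 2 × 2 × 6! = 4 × 720 = 2880.

2880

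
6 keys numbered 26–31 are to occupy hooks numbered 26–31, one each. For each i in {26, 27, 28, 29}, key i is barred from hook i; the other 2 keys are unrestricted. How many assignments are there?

Let Aᵢ (for 26 ≤ i ≤ 29) be the placements that put key i in its forbidden hook. Any j of these fix j positions, leaving (6−j)! ways to fill the rest, and there are C(4,j) ways to pick which j.
By inclusion–exclusion, the number of valid placements is Σ_{j=0}^{4} (−1)^j C(4,j)·(6−j)!.
Computing: 720 − 480 + 144 − 24 + 2 = 362.

362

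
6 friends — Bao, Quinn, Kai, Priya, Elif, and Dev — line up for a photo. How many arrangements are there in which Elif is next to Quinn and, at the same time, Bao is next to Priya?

96

Treat {Elif,Quinn} as one block (2 orders) and {Bao,Priya} as another (2 orders).
That leaves 4 units to arrange: 2 × 2 × 4! = 4 × 24 = 96.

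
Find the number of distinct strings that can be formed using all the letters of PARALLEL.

3360

The 8 letters of PARALLEL have repeats: A appearing twice and L appearing 3 times.
Dividing 8! = 40320 by 3!·2! = 12 for the repeated letters gives 3360.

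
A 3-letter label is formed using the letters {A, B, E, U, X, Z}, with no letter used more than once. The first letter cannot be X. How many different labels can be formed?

The first letter has 6−1 = 5 choices (anything except X).
The remaining 2 letters are filled from the other 5 symbols without repetition: 5 × 4 = 20.
Total: 5 × 20 = 100.

100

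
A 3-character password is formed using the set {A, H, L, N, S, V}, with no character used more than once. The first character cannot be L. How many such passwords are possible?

The first character has 6−1 = 5 choices (anything except L).
The remaining 2 characters are filled from the other 5 symbols without repetition: 5 × 4 = 20.
Total: 5 × 20 = 100.

100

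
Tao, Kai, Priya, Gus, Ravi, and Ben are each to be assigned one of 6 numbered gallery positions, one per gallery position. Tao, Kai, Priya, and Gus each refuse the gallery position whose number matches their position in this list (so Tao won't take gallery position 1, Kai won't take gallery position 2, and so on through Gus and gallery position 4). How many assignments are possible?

362

Let Aᵢ (for 1 ≤ i ≤ 4) be the placements that put person i in their forbidden gallery position. Any j of these fix j positions, leaving (6−j)! ways to fill the rest, and there are C(4,j) ways to pick which j.
By inclusion–exclusion, the number of valid placements is Σ_{j=0}^{4} (−1)^j C(4,j)·(6−j)!.
Computing: 720 − 480 + 144 − 24 + 2 = 362.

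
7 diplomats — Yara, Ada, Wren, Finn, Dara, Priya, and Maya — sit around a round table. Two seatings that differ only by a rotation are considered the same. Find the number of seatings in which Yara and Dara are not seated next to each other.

480

All circular seatings of 7 people number (6)! = 720.
Seatings with Yara beside Dara: treat them as a block with 2 internal orders, giving 2 × (5)! = 240.
Subtracting, 720 − 240 = 480.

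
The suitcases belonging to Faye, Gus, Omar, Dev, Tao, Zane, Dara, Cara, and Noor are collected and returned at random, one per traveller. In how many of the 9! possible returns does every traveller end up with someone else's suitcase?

133496

Let Aᵢ be the assignments in which traveller i gets their own suitcase. We want the size of the complement of A₁∪…∪A_9.
By inclusion–exclusion this is Σ_{j=0}^{9} (−1)^j C(9,j)·(9−j)!.
Computing: 362880 − 362880 + 181440 − 60480 + 15120 − 3024 + 504 − 72 + 9 − 1 = 133496.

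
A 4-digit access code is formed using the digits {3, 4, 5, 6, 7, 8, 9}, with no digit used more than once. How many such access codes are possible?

This is a permutation of 4 out of 7: P(7,4) = 7!/3!.
That product is 7 × 6 × 5 × 4 = 840.

840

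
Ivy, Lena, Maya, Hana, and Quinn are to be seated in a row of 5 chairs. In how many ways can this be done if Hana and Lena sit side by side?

48

Treat {Hana, Lena} as a single unit. There are 4 units to order, and the pair itself can be ordered 2 ways.
So the count is 2·(4)! = 48.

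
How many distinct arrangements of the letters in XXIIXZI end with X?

With the last slot taken by X, it remains to arrange the other 6 letters (XIIXZI).
Those 6 letters have I appearing 3 times and X appearing twice, giving (6)!/(3!·2!) = 60.

60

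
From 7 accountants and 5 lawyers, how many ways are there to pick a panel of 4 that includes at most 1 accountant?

75

Split by how many accountants are chosen (0 through 1).
Sum: C(7,0)·C(5,4) + C(7,1)·C(5,3) = 5 + 70 = 75.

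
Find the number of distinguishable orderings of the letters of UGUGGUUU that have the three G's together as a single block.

Treat the 3 copies of G as a single block. The multiset to arrange is then {GGG, U, U, U, U, U}, 6 items in all.
That gives (6)!/(5!) = 6 arrangements.

6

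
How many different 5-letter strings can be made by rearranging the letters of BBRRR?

10

Letter multiplicities in BBRRR: B×2, R×3.
So there are 5! / (3!·2!) = 10 distinguishable arrangements.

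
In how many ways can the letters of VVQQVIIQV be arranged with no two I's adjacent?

Total arrangements of VVQQVIIQV: 9!/(4!·3!·2!) = 1260.
Arrangements with the I's together: treat II as one letter, giving (8)!/(4!·3!) = 280.
Subtracting, 1260 − 280 = 980 arrangements keep the I's apart.

980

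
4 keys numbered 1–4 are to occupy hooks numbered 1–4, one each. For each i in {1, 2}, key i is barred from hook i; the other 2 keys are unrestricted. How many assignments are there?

Let Aᵢ (for i ∈ {1, 2}) be the placements that put key i in its forbidden hook. Any j of these fix j positions, leaving (4−j)! ways to fill the rest, and there are C(2,j) ways to pick which j.
By inclusion–exclusion, the number of valid placements is Σ_{j=0}^{2} (−1)^j C(2,j)·(4−j)!.
Computing: 24 − 12 + 2 = 14.

14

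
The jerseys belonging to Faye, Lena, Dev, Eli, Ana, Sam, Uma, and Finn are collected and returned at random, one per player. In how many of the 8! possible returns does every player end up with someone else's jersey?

Count assignments avoiding every fixed point. For any j of the 8 players fixed to their old jersey, the other 8−j can be arranged in (8−j)! ways.
By inclusion–exclusion this is Σ_{j=0}^{8} (−1)^j C(8,j)·(8−j)!.
Computing: 40320 − 40320 + 20160 − 6720 + 1680 − 336 + 56 − 8 + 1 = 14833.

14833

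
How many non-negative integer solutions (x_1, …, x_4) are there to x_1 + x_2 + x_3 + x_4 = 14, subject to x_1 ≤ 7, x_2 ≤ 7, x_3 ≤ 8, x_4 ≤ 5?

293

Without the upper bounds there are C(17,3) = 680 ways to split 14 among 4 variables.
Subtract solutions that violate a single cap (substitute x_i' = x_i − (cap_i+1)): x_1 ≥ 8 gives C(9,3) = 84; x_2 ≥ 8 gives C(9,3) = 84; x_3 ≥ 9 gives C(8,3) = 56; x_4 ≥ 6 gives C(11,3) = 165. Together 389.
Add back pairs where two caps are both exceeded: 0 + 0 + 1 + 0 + 1 + 0 = 2.
By inclusion–exclusion the count is 680 − 389 + 2 = 293.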